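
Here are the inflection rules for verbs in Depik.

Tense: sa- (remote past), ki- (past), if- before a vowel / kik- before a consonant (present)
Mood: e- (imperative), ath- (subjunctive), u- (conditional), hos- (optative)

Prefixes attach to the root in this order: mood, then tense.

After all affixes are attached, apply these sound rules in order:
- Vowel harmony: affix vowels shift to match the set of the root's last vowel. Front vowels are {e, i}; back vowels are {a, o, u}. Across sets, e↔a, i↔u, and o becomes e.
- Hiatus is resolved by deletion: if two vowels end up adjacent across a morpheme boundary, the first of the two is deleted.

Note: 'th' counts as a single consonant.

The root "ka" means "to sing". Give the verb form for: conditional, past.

Attach mood conditional u- → uka.
Attach tense past ki- → kiuka.
Apply vowel harmony: kiuka → kuuka.
Apply vowel deletion: kuuka → kuka.

kuka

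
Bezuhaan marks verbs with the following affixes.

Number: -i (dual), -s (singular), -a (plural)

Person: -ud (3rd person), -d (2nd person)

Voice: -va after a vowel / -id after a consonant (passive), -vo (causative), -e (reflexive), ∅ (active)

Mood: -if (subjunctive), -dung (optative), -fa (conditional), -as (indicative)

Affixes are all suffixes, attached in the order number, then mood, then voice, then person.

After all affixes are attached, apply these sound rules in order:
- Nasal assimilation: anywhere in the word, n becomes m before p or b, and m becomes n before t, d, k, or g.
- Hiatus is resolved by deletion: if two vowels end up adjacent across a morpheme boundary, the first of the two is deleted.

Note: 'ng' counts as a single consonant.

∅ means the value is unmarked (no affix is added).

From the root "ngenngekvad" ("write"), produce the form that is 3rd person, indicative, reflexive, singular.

Attach number singular -s → ngenngekvads.
Attach mood indicative -as → ngenngekvadsas.
Attach voice reflexive -e → ngenngekvadsase.
Attach person 3rd person -ud → ngenngekvadsaseud.
Nasal assimilation: no change.
Apply vowel deletion: ngenngekvadsaseud → ngenngekvadsasud.

ngenngekvadsasud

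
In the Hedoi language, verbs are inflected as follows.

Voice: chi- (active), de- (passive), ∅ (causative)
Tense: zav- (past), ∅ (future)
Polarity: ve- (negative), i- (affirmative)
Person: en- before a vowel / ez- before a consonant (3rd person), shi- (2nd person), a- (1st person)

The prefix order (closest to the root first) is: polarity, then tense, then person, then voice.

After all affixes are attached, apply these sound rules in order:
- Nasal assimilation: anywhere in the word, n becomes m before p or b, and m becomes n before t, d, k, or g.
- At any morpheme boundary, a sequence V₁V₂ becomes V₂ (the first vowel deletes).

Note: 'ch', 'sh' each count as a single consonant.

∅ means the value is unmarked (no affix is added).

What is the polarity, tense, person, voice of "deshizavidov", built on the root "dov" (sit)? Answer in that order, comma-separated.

Segment: de-shi-zav-i-dov.
polarity: i- → affirmative.
tense: zav- → past.
person: shi- → 2nd person.
voice: de- → passive.

affirmative, past, 2nd person, passive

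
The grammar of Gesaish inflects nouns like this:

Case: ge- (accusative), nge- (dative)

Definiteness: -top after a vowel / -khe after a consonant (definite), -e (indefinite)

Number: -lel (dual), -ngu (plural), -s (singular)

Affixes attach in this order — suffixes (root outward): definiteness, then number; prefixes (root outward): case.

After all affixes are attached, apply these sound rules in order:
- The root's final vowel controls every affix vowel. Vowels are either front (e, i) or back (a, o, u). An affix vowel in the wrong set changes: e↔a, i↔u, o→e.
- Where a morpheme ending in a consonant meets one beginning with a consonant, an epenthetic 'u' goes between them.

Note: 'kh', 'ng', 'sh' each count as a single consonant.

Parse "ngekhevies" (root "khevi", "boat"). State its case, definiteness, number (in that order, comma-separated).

dative, indefinite, singular

Segment: nge-khevi-e-s.
case: nge- → dative.
definiteness: -e → indefinite.
number: -s → singular.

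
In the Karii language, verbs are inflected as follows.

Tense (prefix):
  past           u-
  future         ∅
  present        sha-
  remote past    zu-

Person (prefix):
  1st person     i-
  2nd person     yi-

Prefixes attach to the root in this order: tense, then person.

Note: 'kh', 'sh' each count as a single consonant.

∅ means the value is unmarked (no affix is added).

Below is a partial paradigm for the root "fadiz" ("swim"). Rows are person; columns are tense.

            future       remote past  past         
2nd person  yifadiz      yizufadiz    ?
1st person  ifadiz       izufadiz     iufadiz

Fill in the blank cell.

Attach tense past u- → ufadiz.
Attach person 2nd person yi- → yiufadiz.

yiufadiz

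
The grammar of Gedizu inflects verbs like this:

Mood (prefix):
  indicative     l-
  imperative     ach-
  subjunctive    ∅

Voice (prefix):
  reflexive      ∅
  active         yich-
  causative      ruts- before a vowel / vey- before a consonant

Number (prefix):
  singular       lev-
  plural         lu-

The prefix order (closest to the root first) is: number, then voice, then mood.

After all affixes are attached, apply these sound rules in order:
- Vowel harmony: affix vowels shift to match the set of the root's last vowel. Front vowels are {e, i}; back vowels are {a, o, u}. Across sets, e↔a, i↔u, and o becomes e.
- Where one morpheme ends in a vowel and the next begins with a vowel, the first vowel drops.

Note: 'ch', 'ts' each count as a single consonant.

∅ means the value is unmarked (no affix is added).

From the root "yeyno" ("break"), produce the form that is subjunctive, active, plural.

Attach number plural lu- → luyeyno.
Attach voice active yich- → yichluyeyno.
mood = subjunctive: zero marking, form stays yichluyeyno.
Apply vowel harmony: yichluyeyno → yuchluyeyno.
Vowel deletion: no change.

yuchluyeyno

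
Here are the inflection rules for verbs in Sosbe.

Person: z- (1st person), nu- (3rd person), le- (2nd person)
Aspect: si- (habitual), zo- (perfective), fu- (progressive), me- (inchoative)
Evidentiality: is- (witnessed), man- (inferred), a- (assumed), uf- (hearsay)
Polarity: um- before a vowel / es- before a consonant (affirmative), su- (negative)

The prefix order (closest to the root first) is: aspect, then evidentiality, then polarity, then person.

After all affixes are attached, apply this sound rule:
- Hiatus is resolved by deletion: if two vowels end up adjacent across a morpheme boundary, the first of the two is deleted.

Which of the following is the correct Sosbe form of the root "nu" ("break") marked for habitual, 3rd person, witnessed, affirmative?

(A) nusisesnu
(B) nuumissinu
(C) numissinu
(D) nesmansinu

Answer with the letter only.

Attach aspect habitual si- → sinu.
Attach evidentiality witnessed is- → issinu.
Attach polarity affirmative um- (before vowel 'i') → umissinu.
Attach person 3rd person nu- → nuumissinu.
Apply vowel deletion: nuumissinu → numissinu.
So the correct form is numissinu, option (C).
(B) nuumissinu is wrong: it fails to apply the sound rule(s).
(A) nusisesnu is wrong: it has the affixes in the wrong order.
(D) nesmansinu is wrong: it uses inferred instead of witnessed for evidentiality.

C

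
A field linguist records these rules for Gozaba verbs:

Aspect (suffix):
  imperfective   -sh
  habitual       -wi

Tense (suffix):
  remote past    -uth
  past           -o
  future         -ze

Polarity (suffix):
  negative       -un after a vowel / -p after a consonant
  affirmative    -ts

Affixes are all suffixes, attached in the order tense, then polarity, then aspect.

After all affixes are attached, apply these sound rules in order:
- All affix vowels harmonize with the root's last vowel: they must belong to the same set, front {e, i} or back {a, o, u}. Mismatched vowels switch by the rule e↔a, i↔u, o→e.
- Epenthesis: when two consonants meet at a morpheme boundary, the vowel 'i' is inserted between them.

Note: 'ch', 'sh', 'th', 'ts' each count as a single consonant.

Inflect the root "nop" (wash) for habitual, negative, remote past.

Attach tense remote past -uth → noputh.
Attach polarity negative -p (after consonant 'th') → noputhp.
Attach aspect habitual -wi → noputhpwi.
Apply vowel harmony: noputhpwi → noputhpwu.
Apply epenthesis: noputhpwu → noputhipiwu.

noputhipiwu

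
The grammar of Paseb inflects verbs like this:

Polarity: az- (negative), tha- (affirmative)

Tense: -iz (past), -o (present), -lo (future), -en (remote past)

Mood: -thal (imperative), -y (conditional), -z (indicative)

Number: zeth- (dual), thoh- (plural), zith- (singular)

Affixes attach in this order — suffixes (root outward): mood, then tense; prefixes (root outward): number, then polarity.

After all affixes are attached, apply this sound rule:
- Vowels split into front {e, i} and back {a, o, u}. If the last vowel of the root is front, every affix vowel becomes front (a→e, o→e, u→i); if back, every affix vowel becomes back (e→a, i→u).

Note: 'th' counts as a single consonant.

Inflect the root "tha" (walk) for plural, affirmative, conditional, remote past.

thathohthayan

Attach mood conditional -y → thay.
Attach tense remote past -en → thayen.
Attach number plural thoh- → thohthayen.
Attach polarity affirmative tha- → thathohthayen.
Apply vowel harmony: thathohthayen → thathohthayan.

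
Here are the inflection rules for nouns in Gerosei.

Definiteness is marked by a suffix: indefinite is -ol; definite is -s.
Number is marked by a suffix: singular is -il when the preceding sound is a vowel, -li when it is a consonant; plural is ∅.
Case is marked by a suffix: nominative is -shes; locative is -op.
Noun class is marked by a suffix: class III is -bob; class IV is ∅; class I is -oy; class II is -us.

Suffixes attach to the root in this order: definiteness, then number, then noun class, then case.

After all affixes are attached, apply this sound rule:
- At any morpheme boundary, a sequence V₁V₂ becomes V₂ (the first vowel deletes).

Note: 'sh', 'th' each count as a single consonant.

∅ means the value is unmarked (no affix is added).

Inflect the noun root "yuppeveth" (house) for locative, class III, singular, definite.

Attach definiteness definite -s → yuppeveths.
Attach number singular -li (after consonant 's') → yuppevethsli.
Attach noun class class III -bob → yuppevethslibob.
Attach case locative -op → yuppevethslibobop.
Vowel deletion: no change.

yuppevethslibobop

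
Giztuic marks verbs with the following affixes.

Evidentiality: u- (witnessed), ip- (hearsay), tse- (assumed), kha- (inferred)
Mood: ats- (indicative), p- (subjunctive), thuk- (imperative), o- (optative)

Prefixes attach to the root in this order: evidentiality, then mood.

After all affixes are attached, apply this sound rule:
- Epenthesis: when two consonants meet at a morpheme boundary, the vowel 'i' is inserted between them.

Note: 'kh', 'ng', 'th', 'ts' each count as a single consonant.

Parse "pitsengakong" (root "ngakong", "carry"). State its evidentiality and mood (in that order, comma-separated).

Segment: p-tse-ngakong.
evidentiality: tse- → assumed.
mood: p- → subjunctive.

assumed, subjunctive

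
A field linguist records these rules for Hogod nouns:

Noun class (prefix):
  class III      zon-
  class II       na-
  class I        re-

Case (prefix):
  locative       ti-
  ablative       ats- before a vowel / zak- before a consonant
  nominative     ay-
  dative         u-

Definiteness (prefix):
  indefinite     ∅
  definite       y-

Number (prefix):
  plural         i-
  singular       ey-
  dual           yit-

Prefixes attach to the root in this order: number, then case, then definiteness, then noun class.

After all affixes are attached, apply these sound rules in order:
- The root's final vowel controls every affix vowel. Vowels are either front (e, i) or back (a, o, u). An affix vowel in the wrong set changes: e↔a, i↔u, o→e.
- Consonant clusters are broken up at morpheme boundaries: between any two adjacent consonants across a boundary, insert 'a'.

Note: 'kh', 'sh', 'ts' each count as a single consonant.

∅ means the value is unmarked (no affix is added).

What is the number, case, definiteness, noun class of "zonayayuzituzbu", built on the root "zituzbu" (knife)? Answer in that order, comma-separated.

Segment: zon-y-ay-i-zituzbu.
number: i- → plural.
case: ay- → nominative.
definiteness: y- → definite.
noun class: zon- → class III.

plural, nominative, definite, class III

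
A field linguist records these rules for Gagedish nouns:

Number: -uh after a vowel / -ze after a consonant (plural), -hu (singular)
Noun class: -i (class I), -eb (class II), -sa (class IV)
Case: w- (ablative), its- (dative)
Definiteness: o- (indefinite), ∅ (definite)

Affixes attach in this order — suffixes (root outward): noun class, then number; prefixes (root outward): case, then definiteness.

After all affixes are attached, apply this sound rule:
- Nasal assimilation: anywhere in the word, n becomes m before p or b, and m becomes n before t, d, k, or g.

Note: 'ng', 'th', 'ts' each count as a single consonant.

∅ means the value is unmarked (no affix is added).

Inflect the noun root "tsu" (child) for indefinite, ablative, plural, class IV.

owtsusauh

Attach noun class class IV -sa → tsusa.
Attach case ablative w- → wtsusa.
Attach definiteness indefinite o- → owtsusa.
Attach number plural -uh (after vowel 'a') → owtsusauh.
Nasal assimilation: no change.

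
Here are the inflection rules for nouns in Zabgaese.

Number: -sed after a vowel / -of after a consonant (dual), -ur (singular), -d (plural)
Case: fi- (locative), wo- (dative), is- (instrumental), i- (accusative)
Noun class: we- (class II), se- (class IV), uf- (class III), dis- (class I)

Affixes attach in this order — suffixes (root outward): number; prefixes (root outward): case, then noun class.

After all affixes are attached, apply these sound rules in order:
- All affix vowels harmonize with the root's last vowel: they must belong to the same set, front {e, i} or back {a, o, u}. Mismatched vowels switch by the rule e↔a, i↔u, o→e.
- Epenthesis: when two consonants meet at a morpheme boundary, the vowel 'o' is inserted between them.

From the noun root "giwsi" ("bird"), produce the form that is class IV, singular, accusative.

seigiwsiir

Attach case accusative i- → igiwsi.
Attach noun class class IV se- → seigiwsi.
Attach number singular -ur → seigiwsiur.
Apply vowel harmony: seigiwsiur → seigiwsiir.
Epenthesis: no change.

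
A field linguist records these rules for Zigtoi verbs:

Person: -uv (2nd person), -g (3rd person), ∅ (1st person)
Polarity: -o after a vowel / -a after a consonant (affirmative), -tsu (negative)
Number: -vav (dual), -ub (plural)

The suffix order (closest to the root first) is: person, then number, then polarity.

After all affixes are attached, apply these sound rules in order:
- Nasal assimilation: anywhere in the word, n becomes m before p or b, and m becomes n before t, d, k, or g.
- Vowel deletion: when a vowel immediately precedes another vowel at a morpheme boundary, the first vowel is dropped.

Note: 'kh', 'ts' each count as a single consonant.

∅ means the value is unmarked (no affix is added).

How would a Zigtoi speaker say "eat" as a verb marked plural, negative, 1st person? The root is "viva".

vivubtsu

person = 1st person: zero marking, form stays viva.
Attach number plural -ub → vivaub.
Attach polarity negative -tsu → vivaubtsu.
Nasal assimilation: no change.
Apply vowel deletion: vivaubtsu → vivubtsu.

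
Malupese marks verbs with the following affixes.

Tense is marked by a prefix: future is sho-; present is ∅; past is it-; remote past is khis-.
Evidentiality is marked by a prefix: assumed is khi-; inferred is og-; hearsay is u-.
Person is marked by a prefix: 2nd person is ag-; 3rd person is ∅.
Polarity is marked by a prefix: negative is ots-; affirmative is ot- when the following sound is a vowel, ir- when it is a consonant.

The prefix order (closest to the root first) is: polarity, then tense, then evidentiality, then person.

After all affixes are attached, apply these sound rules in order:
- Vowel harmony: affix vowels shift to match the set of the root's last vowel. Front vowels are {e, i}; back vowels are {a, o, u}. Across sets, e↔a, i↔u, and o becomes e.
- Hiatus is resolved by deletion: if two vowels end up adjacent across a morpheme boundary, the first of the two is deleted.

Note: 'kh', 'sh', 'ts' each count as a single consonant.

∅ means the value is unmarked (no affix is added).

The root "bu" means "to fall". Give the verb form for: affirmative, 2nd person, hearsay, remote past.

agukhusurbu

Attach polarity affirmative ir- (before consonant 'b') → irbu.
Attach tense remote past khis- → khisirbu.
Attach evidentiality hearsay u- → ukhisirbu.
Attach person 2nd person ag- → agukhisirbu.
Apply vowel harmony: agukhisirbu → agukhusurbu.
Vowel deletion: no change.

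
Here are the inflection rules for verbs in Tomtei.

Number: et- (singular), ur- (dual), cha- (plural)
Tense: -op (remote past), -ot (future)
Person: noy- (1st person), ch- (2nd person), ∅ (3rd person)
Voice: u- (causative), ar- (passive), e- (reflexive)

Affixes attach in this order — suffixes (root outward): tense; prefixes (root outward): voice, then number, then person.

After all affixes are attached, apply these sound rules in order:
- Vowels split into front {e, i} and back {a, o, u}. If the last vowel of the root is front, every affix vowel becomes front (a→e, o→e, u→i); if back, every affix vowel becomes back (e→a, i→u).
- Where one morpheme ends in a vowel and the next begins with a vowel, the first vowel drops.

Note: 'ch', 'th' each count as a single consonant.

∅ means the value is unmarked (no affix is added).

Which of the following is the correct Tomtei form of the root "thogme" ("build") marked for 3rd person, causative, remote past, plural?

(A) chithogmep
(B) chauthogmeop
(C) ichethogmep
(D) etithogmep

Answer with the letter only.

Attach tense remote past -op → thogmeop.
Attach voice causative u- → uthogmeop.
Attach number plural cha- → chauthogmeop.
person = 3rd person: zero marking, form stays chauthogmeop.
Apply vowel harmony: chauthogmeop → cheithogmeep.
Apply vowel deletion: cheithogmeep → chithogmep.
So the correct form is chithogmep, option (A).
(C) ichethogmep is wrong: it has the affixes in the wrong order.
(B) chauthogmeop is wrong: it fails to apply the sound rule(s).
(D) etithogmep is wrong: it uses singular instead of plural for number.

A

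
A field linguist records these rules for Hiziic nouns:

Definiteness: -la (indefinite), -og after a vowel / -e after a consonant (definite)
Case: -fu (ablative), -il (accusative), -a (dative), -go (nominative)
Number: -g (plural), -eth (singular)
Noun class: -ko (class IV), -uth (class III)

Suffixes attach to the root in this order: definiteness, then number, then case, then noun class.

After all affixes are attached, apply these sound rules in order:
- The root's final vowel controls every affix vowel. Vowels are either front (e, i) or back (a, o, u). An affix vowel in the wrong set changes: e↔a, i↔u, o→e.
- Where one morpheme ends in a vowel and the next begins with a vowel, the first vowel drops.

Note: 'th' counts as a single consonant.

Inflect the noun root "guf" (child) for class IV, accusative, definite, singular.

Attach definiteness definite -e (after consonant 'f') → gufe.
Attach number singular -eth → gufeeth.
Attach case accusative -il → gufeethil.
Attach noun class class IV -ko → gufeethilko.
Apply vowel harmony: gufeethilko → gufaathulko.
Apply vowel deletion: gufaathulko → gufathulko.

gufathulko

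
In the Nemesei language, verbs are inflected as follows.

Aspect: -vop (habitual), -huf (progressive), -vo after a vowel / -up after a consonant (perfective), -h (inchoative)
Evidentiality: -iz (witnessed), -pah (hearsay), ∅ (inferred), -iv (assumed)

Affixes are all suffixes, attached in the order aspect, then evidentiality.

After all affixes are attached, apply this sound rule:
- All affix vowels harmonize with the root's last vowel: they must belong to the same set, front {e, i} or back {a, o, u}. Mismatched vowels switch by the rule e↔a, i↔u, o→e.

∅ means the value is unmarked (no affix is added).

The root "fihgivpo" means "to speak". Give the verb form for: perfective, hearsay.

fihgivpovopah

Attach aspect perfective -vo (after vowel 'o') → fihgivpovo.
Attach evidentiality hearsay -pah → fihgivpovopah.
Vowel harmony: no change.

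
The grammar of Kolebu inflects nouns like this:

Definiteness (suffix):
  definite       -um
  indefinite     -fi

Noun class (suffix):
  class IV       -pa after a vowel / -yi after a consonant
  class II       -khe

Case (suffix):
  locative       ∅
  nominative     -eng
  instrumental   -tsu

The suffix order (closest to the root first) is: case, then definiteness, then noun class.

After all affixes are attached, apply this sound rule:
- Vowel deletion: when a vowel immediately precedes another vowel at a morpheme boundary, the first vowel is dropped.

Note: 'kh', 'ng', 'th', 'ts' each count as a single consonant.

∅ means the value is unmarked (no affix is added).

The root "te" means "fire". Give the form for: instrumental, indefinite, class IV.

tetsufipa

Attach case instrumental -tsu → tetsu.
Attach definiteness indefinite -fi → tetsufi.
Attach noun class class IV -pa (after vowel 'i') → tetsufipa.
Vowel deletion: no change.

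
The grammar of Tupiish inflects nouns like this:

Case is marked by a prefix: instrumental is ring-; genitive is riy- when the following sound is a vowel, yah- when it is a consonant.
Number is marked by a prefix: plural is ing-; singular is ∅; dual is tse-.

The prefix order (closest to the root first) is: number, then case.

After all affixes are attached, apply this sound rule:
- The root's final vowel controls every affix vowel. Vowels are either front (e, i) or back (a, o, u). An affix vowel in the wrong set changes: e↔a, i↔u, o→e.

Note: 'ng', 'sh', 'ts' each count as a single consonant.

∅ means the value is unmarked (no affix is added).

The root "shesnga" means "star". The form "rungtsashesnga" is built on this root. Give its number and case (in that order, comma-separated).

Segment: ring-tse-shesnga.
number: tse- → dual.
case: ring- → instrumental.

dual, instrumental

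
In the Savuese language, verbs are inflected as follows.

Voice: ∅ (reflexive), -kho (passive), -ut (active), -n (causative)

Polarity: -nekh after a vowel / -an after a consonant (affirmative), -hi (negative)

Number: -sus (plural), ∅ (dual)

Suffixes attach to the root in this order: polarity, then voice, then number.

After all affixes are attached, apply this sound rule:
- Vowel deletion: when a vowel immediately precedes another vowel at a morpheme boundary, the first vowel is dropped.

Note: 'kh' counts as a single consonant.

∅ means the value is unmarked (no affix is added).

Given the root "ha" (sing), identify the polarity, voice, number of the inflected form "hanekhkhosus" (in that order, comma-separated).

affirmative, passive, plural

Segment: ha-nekh-kho-sus.
polarity: -nekh/an → affirmative.
voice: -kho → passive.
number: -sus → plural.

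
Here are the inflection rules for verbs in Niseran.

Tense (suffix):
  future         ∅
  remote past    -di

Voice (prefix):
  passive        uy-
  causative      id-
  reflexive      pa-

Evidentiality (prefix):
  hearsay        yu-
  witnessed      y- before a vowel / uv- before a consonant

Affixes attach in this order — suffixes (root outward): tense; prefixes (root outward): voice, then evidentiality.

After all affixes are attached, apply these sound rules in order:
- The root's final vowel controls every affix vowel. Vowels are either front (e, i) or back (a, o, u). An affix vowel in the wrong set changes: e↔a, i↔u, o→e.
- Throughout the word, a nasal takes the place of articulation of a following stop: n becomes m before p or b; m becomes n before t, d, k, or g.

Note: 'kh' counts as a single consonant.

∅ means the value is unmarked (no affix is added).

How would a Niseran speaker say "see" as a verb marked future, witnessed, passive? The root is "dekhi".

Attach voice passive uy- → uydekhi.
tense = future: zero marking, form stays uydekhi.
Attach evidentiality witnessed y- (before vowel 'u') → yuydekhi.
Apply vowel harmony: yuydekhi → yiydekhi.
Nasal assimilation: no change.

yiydekhi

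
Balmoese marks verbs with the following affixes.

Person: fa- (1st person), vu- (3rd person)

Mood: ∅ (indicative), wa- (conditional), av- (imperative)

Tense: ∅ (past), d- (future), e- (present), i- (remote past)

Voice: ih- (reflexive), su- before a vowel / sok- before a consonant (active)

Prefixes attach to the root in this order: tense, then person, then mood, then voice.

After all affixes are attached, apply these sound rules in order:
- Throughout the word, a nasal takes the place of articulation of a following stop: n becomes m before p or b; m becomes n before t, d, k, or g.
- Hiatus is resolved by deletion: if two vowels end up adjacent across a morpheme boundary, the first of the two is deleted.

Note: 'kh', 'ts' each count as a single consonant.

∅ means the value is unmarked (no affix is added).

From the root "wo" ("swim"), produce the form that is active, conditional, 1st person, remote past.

sokwafiwo

Attach tense remote past i- → iwo.
Attach person 1st person fa- → faiwo.
Attach mood conditional wa- → wafaiwo.
Attach voice active sok- (before consonant 'w') → sokwafaiwo.
Nasal assimilation: no change.
Apply vowel deletion: sokwafaiwo → sokwafiwo.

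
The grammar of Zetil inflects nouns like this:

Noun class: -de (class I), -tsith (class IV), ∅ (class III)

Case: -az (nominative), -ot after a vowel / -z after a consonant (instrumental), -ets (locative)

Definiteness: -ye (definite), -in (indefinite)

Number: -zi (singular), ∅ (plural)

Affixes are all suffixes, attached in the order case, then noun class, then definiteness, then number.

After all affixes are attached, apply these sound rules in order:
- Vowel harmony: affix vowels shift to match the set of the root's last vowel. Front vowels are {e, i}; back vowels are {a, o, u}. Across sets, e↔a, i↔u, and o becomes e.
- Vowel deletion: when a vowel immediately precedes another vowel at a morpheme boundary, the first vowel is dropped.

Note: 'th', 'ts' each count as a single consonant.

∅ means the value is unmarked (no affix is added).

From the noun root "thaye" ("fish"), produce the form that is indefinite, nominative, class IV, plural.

thayeztsithin

Attach case nominative -az → thayeaz.
Attach noun class class IV -tsith → thayeaztsith.
Attach definiteness indefinite -in → thayeaztsithin.
number = plural: zero marking, form stays thayeaztsithin.
Apply vowel harmony: thayeaztsithin → thayeeztsithin.
Apply vowel deletion: thayeeztsithin → thayeztsithin.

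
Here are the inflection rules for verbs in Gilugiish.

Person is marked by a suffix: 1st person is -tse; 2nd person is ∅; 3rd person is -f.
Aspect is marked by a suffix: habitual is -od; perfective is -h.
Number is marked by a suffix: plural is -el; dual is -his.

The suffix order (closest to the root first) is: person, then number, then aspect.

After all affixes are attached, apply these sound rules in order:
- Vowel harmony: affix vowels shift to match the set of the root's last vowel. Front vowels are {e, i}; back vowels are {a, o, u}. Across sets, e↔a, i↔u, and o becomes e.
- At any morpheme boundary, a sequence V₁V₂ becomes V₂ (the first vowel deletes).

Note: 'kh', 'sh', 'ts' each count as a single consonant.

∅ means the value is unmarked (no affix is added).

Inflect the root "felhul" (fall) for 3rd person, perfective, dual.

felhulfhush

Attach person 3rd person -f → felhulf.
Attach number dual -his → felhulfhis.
Attach aspect perfective -h → felhulfhish.
Apply vowel harmony: felhulfhish → felhulfhush.
Vowel deletion: no change.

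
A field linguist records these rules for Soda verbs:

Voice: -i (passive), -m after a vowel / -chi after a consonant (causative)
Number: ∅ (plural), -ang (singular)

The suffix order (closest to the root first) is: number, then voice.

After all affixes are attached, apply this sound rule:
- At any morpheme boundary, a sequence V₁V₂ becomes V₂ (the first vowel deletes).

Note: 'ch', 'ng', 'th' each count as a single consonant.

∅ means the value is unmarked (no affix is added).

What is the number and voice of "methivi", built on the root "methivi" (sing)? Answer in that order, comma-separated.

Segment: methivi-i.
number: ∅ → plural.
voice: -i → passive.

plural, passive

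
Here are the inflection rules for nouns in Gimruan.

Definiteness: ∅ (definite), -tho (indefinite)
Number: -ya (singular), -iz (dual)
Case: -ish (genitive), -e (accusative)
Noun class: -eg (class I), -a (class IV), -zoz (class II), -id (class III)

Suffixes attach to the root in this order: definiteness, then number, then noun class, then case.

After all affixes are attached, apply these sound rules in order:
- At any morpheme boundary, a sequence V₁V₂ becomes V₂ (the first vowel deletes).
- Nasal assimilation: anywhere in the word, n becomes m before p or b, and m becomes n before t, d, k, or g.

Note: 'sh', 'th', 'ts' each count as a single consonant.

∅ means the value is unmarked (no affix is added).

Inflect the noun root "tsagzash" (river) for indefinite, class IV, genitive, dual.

tsagzashthizish

Attach definiteness indefinite -tho → tsagzashtho.
Attach number dual -iz → tsagzashthoiz.
Attach noun class class IV -a → tsagzashthoiza.
Attach case genitive -ish → tsagzashthoizaish.
Apply vowel deletion: tsagzashthoizaish → tsagzashthizish.
Nasal assimilation: no change.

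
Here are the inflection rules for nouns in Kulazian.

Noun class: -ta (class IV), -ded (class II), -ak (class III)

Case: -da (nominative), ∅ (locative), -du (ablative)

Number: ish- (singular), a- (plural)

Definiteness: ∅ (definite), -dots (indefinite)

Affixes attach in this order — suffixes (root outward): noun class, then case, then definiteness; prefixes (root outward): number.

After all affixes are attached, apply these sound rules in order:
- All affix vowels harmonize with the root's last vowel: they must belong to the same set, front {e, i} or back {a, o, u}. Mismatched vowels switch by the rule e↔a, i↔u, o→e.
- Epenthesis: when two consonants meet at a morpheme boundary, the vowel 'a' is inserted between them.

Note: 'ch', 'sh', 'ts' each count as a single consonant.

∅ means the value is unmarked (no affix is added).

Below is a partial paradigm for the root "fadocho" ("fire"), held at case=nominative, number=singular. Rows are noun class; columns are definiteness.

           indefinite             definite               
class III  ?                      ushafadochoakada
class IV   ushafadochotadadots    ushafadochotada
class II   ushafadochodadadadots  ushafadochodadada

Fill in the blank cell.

Attach noun class class III -ak → fadochoak.
Attach case nominative -da → fadochoakda.
Attach definiteness indefinite -dots → fadochoakdadots.
Attach number singular ish- → ishfadochoakdadots.
Apply vowel harmony: ishfadochoakdadots → ushfadochoakdadots.
Apply epenthesis: ushfadochoakdadots → ushafadochoakadadots.

ushafadochoakadadots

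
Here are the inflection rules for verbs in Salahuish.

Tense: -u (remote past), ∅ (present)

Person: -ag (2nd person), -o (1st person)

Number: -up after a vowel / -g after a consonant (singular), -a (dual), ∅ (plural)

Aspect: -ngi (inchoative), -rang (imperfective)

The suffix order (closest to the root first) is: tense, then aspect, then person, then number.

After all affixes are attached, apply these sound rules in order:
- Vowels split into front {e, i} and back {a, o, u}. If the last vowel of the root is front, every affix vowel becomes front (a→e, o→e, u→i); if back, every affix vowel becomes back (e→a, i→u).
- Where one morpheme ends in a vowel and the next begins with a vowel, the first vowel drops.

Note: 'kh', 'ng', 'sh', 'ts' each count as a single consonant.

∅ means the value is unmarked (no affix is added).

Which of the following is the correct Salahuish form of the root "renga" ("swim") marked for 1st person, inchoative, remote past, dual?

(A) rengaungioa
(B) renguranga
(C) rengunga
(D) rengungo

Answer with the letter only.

Attach tense remote past -u → rengau.
Attach aspect inchoative -ngi → rengaungi.
Attach person 1st person -o → rengaungio.
Attach number dual -a → rengaungioa.
Apply vowel harmony: rengaungioa → rengaunguoa.
Apply vowel deletion: rengaunguoa → rengunga.
So the correct form is rengunga, option (C).
(D) rengungo is wrong: it uses plural instead of dual for number.
(A) rengaungioa is wrong: it fails to apply the sound rule(s).
(B) renguranga is wrong: it uses imperfective instead of inchoative for aspect.

C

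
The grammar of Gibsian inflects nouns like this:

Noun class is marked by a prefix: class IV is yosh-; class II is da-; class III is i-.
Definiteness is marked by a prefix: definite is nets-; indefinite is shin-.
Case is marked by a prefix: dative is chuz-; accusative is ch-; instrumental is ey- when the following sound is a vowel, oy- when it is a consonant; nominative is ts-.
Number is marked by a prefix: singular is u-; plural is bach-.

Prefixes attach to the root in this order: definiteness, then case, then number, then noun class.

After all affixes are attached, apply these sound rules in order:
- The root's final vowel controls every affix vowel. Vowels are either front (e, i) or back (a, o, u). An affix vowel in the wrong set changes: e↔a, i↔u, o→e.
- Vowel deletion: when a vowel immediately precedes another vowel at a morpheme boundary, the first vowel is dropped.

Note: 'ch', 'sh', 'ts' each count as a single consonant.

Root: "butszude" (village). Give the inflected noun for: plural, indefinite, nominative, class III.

ibechtsshinbutszude

Attach definiteness indefinite shin- → shinbutszude.
Attach case nominative ts- → tsshinbutszude.
Attach number plural bach- → bachtsshinbutszude.
Attach noun class class III i- → ibachtsshinbutszude.
Apply vowel harmony: ibachtsshinbutszude → ibechtsshinbutszude.
Vowel deletion: no change.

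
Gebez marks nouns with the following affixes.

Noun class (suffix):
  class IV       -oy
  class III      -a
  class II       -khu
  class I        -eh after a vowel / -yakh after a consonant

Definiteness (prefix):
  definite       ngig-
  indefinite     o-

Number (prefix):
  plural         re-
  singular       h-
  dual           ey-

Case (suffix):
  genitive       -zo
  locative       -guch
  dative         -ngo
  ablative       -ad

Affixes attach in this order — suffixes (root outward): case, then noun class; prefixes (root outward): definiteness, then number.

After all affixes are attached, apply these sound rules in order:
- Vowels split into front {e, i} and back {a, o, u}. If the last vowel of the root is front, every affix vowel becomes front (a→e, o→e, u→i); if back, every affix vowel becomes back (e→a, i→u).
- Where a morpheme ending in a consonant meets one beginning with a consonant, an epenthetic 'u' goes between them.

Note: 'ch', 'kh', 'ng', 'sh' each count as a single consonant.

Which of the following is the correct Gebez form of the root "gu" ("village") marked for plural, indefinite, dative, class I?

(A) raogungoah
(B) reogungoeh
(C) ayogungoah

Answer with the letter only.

A

Attach definiteness indefinite o- → ogu.
Attach case dative -ngo → ogungo.
Attach number plural re- → reogungo.
Attach noun class class I -eh (after vowel 'o') → reogungoeh.
Apply vowel harmony: reogungoeh → raogungoah.
Epenthesis: no change.
So the correct form is raogungoah, option (A).
(C) ayogungoah is wrong: it uses dual instead of plural for number.
(B) reogungoeh is wrong: it fails to apply the sound rule(s).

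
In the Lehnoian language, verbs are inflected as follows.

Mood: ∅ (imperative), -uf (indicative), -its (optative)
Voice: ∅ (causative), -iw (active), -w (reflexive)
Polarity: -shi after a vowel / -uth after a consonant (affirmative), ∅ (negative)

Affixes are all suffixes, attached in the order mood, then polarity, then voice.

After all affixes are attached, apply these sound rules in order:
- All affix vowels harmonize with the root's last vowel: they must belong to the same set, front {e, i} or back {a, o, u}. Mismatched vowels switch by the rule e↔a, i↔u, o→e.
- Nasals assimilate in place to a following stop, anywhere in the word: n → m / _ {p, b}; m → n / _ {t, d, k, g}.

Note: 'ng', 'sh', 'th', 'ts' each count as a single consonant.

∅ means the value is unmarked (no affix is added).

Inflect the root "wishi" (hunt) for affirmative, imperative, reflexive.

wishishiw

mood = imperative: zero marking, form stays wishi.
Attach polarity affirmative -shi (after vowel 'i') → wishishi.
Attach voice reflexive -w → wishishiw.
Vowel harmony: no change.
Nasal assimilation: no change.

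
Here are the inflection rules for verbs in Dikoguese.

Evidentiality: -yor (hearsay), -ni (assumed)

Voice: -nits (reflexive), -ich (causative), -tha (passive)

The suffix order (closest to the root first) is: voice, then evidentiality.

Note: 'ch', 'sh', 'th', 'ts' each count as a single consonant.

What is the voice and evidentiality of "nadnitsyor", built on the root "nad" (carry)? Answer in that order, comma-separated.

Segment: nad-nits-yor.
voice: -nits → reflexive.
evidentiality: -yor → hearsay.

reflexive, hearsay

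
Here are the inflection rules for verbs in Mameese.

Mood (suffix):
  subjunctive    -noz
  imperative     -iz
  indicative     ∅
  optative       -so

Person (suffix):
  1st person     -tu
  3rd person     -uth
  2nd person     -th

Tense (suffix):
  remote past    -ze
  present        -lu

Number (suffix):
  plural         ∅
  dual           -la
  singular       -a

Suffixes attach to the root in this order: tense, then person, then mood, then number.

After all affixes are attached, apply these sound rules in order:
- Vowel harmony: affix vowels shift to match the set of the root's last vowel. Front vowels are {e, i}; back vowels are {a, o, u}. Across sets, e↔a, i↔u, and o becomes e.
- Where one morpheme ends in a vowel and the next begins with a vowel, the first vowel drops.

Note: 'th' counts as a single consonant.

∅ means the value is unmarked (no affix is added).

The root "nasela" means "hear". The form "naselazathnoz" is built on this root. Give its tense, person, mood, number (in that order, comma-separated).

remote past, 2nd person, subjunctive, plural

Segment: nasela-ze-th-noz.
tense: -ze → remote past.
person: -th → 2nd person.
mood: -noz → subjunctive.
number: ∅ → plural.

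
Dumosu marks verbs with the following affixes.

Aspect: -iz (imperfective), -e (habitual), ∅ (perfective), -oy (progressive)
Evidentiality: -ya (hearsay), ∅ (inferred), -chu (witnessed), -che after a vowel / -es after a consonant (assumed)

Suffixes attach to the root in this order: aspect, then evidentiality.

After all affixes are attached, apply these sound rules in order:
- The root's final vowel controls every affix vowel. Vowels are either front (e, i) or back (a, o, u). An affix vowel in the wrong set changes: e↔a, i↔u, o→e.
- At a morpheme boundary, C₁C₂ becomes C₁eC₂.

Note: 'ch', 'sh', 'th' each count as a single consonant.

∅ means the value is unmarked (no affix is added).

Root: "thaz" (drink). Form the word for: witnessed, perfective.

aspect = perfective: zero marking, form stays thaz.
Attach evidentiality witnessed -chu → thazchu.
Vowel harmony: no change.
Apply epenthesis: thazchu → thazechu.

thazechu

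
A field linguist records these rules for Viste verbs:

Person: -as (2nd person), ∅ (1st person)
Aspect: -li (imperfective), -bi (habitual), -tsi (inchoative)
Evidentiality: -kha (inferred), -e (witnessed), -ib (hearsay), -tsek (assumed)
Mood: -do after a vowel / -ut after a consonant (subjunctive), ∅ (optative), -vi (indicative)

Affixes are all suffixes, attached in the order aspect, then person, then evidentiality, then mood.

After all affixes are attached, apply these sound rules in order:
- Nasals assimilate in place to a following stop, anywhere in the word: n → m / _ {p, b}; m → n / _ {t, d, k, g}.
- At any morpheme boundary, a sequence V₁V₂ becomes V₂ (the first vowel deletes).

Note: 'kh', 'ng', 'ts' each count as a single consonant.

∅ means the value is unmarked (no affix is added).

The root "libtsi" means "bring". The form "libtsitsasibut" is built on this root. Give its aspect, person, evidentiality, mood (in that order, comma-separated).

inchoative, 2nd person, hearsay, subjunctive

Segment: libtsi-tsi-as-ib-ut.
aspect: -tsi → inchoative.
person: -as → 2nd person.
evidentiality: -ib → hearsay.
mood: -do/ut → subjunctive.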